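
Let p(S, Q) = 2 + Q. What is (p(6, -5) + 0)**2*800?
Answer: 7200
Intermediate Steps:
(p(6, -5) + 0)**2*800 = ((2 - 5) + 0)**2*800 = (-3 + 0)**2*800 = (-3)**2*800 = 9*800 = 7200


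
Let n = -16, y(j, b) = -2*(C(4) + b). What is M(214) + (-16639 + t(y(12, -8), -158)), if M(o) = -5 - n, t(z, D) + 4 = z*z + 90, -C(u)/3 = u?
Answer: -14942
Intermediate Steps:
C(u) = -3*u
y(j, b) = 24 - 2*b (y(j, b) = -2*(-3*4 + b) = -2*(-12 + b) = 24 - 2*b)
t(z, D) = 86 + z² (t(z, D) = -4 + (z*z + 90) = -4 + (z² + 90) = -4 + (90 + z²) = 86 + z²)
M(o) = 11 (M(o) = -5 - 1*(-16) = -5 + 16 = 11)
M(214) + (-16639 + t(y(12, -8), -158)) = 11 + (-16639 + (86 + (24 - 2*(-8))²)) = 11 + (-16639 + (86 + (24 + 16)²)) = 11 + (-16639 + (86 + 40²)) = 11 + (-16639 + (86 + 1600)) = 11 + (-16639 + 1686) = 11 - 14953 = -14942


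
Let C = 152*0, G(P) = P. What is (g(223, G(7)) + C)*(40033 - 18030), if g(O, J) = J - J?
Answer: 0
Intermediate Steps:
g(O, J) = 0
C = 0
(g(223, G(7)) + C)*(40033 - 18030) = (0 + 0)*(40033 - 18030) = 0*22003 = 0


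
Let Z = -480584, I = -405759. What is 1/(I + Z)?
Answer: -1/886343 ≈ -1.1282e-6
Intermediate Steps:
1/(I + Z) = 1/(-405759 - 480584) = 1/(-886343) = -1/886343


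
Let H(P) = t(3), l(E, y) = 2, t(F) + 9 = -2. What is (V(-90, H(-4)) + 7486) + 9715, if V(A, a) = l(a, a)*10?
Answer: 17221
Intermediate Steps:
t(F) = -11 (t(F) = -9 - 2 = -11)
H(P) = -11
V(A, a) = 20 (V(A, a) = 2*10 = 20)
(V(-90, H(-4)) + 7486) + 9715 = (20 + 7486) + 9715 = 7506 + 9715 = 17221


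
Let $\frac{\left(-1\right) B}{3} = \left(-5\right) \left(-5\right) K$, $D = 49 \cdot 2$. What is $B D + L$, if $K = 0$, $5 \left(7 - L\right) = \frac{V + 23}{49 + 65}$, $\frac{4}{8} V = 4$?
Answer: $\frac{3959}{570} \approx 6.9456$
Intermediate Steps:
$V = 8$ ($V = 2 \cdot 4 = 8$)
$L = \frac{3959}{570}$ ($L = 7 - \frac{\left(8 + 23\right) \frac{1}{49 + 65}}{5} = 7 - \frac{31 \cdot \frac{1}{114}}{5} = 7 - \frac{31}{570} = \frac{3959}{570} \approx 6.9456$)
$D = 98$
$B = 0$ ($B = - 3 \left(-5\right) \left(-5\right) 0 = - 3 \cdot 25 \cdot 0 = \left(-3\right) 0 = 0$)
$B D + L = 0 \cdot 98 + \frac{3959}{570} = 0 + \frac{3959}{570} = \frac{3959}{570}$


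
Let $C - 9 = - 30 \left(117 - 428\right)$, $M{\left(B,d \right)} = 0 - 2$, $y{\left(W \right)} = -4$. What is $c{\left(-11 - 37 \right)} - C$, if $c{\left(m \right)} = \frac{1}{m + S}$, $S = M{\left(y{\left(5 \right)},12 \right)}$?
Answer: $- \frac{466951}{50} \approx -9339.0$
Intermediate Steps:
$M{\left(B,d \right)} = -2$ ($M{\left(B,d \right)} = 0 - 2 = -2$)
$S = -2$
$c{\left(m \right)} = \frac{1}{-2 + m}$ ($c{\left(m \right)} = \frac{1}{m - 2} = \frac{1}{-2 + m}$)
$C = 9339$ ($C = 9 - 30 \left(117 - 428\right) = 9 - -9330 = 9 + 9330 = 9339$)
$c{\left(-11 - 37 \right)} - C = \frac{1}{-2 - 48} - 9339 = \frac{1}{-50} - 9339 = - \frac{1}{50} - 9339 = - \frac{466951}{50}$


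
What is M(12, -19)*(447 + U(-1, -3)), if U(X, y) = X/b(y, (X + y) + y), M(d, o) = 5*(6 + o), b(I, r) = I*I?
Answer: -261430/9 ≈ -29048.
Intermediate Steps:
b(I, r) = I²
M(d, o) = 30 + 5*o
U(X, y) = X/y² (U(X, y) = X/(y²) = X/y²)
M(12, -19)*(447 + U(-1, -3)) = (30 + 5*(-19))*(447 - 1/(-3)²) = (30 - 95)*(447 - 1*⅑) = -65*(447 - ⅑) = -65*4022/9 = -261430/9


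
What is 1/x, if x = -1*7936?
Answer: -1/7936 ≈ -0.00012601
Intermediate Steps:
x = -7936
1/x = 1/(-7936) = -1/7936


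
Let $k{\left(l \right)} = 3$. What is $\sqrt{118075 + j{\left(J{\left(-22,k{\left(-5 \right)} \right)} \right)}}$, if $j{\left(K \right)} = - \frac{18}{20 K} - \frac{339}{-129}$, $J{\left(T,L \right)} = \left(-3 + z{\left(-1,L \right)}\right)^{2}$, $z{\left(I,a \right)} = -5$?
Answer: $\frac{\sqrt{1397283251190}}{3440} \approx 343.62$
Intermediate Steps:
$J{\left(T,L \right)} = 64$ ($J{\left(T,L \right)} = \left(-3 - 5\right)^{2} = \left(-8\right)^{2} = 64$)
$j{\left(K \right)} = \frac{113}{43} - \frac{9}{10 K}$ ($j{\left(K \right)} = - 18 \frac{1}{20 K} - - \frac{113}{43} = - \frac{9}{10 K} + \frac{113}{43} = \frac{113}{43} - \frac{9}{10 K}$)
$\sqrt{118075 + j{\left(J{\left(-22,k{\left(-5 \right)} \right)} \right)}} = \sqrt{118075 + \frac{-387 + 1130 \cdot 64}{430 \cdot 64}} = \sqrt{118075 + \frac{1}{430} \cdot \frac{1}{64} \left(-387 + 72320\right)} = \sqrt{118075 + \frac{1}{430} \cdot \frac{1}{64} \cdot 71933} = \sqrt{118075 + \frac{71933}{27520}} = \sqrt{\frac{3249495933}{27520}} = \frac{\sqrt{1397283251190}}{3440}$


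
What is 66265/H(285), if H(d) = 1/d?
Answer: 18885525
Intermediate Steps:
66265/H(285) = 66265/(1/285) = 66265*285 = 18885525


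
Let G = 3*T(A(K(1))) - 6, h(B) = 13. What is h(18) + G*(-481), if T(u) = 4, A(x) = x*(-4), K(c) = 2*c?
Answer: -2873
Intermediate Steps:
A(x) = -4*x
G = 6 (G = 3*4 - 6 = 12 - 6 = 6)
h(18) + G*(-481) = 13 + 6*(-481) = 13 - 2886 = -2873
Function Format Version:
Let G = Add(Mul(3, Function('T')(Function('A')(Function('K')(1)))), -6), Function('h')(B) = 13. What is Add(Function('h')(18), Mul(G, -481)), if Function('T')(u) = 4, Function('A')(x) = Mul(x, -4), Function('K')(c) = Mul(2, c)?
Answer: -2873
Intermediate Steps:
Function('A')(x) = Mul(-4, x)
G = 6 (G = Add(Mul(3, 4), -6) = Add(12, -6) = 6)
Add(Function('h')(18), Mul(G, -481)) = Add(13, Mul(6, -481)) = Add(13, -2886) = -2873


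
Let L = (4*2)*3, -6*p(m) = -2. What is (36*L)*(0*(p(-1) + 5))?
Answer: 0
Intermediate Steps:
p(m) = 1/3 (p(m) = -1/6*(-2) = 1/3)
L = 24 (L = 8*3 = 24)
(36*L)*(0*(p(-1) + 5)) = (36*24)*(0*(1/3 + 5)) = 864*(0*(16/3)) = 864*0 = 0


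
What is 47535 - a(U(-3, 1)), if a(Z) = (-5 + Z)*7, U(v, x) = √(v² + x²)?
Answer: 47570 - 7*√10 ≈ 47548.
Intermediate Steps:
a(Z) = -35 + 7*Z
47535 - a(U(-3, 1)) = 47535 - (-35 + 7*√((-3)² + 1²)) = 47535 - (-35 + 7*√(9 + 1)) = 47535 - (-35 + 7*√10) = 47535 + (35 - 7*√10) = 47570 - 7*√10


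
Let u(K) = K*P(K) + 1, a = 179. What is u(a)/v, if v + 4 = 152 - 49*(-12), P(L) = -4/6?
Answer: -355/2208 ≈ -0.16078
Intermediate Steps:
P(L) = -2/3 (P(L) = -4*1/6 = -2/3)
v = 736 (v = -4 + (152 - 49*(-12)) = -4 + (152 + 588) = -4 + 740 = 736)
u(K) = 1 - 2*K/3 (u(K) = K*(-2/3) + 1 = -2*K/3 + 1 = 1 - 2*K/3)
u(a)/v = (1 - 2/3*179)/736 = (1 - 358/3)*(1/736) = -355/3*1/736 = -355/2208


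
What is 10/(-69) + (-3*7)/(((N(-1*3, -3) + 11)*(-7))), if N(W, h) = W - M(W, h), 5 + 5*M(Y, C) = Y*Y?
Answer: 25/92 ≈ 0.27174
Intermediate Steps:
M(Y, C) = -1 + Y**2/5 (M(Y, C) = -1 + (Y*Y)/5 = -1 + Y**2/5)
N(W, h) = 1 + W - W**2/5 (N(W, h) = W - (-1 + W**2/5) = W + (1 - W**2/5) = 1 + W - W**2/5)
10/(-69) + (-3*7)/(((N(-1*3, -3) + 11)*(-7))) = 10/(-69) + (-3*7)/((((1 - 1*3 - (-1*3)**2/5) + 11)*(-7))) = 10*(-1/69) - 21*(-1/(7*((1 - 3 - 1/5*(-3)**2) + 11))) = -10/69 - 21*(-1/(7*((1 - 3 - 1/5*9) + 11))) = -10/69 - 21*(-1/(7*((1 - 3 - 9/5) + 11))) = -10/69 - 21*(-1/(7*(-19/5 + 11))) = -10/69 - 21/((36/5)*(-7)) = -10/69 - 21/(-252/5) = -10/69 - 21*(-5/252) = -10/69 + 5/12 = 25/92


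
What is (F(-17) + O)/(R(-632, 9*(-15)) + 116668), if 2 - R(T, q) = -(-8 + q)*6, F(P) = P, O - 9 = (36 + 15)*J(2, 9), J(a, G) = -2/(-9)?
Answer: 5/173718 ≈ 2.8782e-5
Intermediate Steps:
J(a, G) = 2/9 (J(a, G) = -2*(-1/9) = 2/9)
O = 61/3 (O = 9 + (36 + 15)*(2/9) = 9 + 51*(2/9) = 9 + 34/3 = 61/3 ≈ 20.333)
R(T, q) = -46 + 6*q (R(T, q) = 2 - (-1)*(-8 + q)*6 = 2 - (-1)*(-48 + 6*q) = 2 - (48 - 6*q) = 2 + (-48 + 6*q) = -46 + 6*q)
(F(-17) + O)/(R(-632, 9*(-15)) + 116668) = (-17 + 61/3)/((-46 + 6*(9*(-15))) + 116668) = 10/(3*((-46 + 6*(-135)) + 116668)) = 10/(3*((-46 - 810) + 116668)) = 10/(3*(-856 + 116668)) = (10/3)/115812 = (10/3)*(1/115812) = 5/173718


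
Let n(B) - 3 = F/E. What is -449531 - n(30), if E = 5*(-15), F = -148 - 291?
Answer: -33715489/75 ≈ -4.4954e+5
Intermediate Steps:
F = -439
E = -75
n(B) = 664/75 (n(B) = 3 - 439/(-75) = 3 - 439*(-1/75) = 3 + 439/75 = 664/75)
-449531 - n(30) = -449531 - 1*664/75 = -449531 - 664/75 = -33715489/75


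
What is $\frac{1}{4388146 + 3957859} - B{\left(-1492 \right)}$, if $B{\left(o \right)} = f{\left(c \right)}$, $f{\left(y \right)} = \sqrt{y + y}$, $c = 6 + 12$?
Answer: $- \frac{50076029}{8346005} \approx -6.0$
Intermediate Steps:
$c = 18$
$f{\left(y \right)} = \sqrt{2} \sqrt{y}$ ($f{\left(y \right)} = \sqrt{2 y} = \sqrt{2} \sqrt{y}$)
$B{\left(o \right)} = 6$ ($B{\left(o \right)} = \sqrt{2} \sqrt{18} = \sqrt{2} \cdot 3 \sqrt{2} = 6$)
$\frac{1}{4388146 + 3957859} - B{\left(-1492 \right)} = \frac{1}{4388146 + 3957859} - 6 = \frac{1}{8346005} - 6 = - \frac{50076029}{8346005}$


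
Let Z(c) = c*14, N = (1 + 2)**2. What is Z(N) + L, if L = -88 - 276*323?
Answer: -89110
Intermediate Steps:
L = -89236 (L = -88 - 89148 = -89236)
N = 9 (N = 3**2 = 9)
Z(c) = 14*c
Z(N) + L = 14*9 - 89236 = 126 - 89236 = -89110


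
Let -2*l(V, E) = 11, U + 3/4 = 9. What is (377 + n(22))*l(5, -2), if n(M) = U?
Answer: -16951/8 ≈ -2118.9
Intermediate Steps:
U = 33/4 (U = -¾ + 9 = 33/4 ≈ 8.2500)
l(V, E) = -11/2 (l(V, E) = -½*11 = -11/2)
n(M) = 33/4
(377 + n(22))*l(5, -2) = (377 + 33/4)*(-11/2) = (1541/4)*(-11/2) = -16951/8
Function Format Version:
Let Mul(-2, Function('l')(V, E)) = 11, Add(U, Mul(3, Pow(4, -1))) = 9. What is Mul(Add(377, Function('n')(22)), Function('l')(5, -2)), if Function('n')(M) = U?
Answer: Rational(-16951, 8) ≈ -2118.9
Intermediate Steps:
U = Rational(33, 4) (U = Add(Rational(-3, 4), 9) = Rational(33, 4) ≈ 8.2500)
Function('l')(V, E) = Rational(-11, 2) (Function('l')(V, E) = Mul(Rational(-1, 2), 11) = Rational(-11, 2))
Function('n')(M) = Rational(33, 4)
Mul(Add(377, Function('n')(22)), Function('l')(5, -2)) = Mul(Add(377, Rational(33, 4)), Rational(-11, 2)) = Mul(Rational(1541, 4), Rational(-11, 2)) = Rational(-16951, 8)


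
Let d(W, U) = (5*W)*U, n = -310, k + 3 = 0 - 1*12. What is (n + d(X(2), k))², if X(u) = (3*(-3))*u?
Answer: 1081600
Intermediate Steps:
X(u) = -9*u
k = -15 (k = -3 + (0 - 1*12) = -3 + (0 - 12) = -3 - 12 = -15)
d(W, U) = 5*U*W
(n + d(X(2), k))² = (-310 + 5*(-15)*(-9*2))² = (-310 + 5*(-15)*(-18))² = (-310 + 1350)² = 1040² = 1081600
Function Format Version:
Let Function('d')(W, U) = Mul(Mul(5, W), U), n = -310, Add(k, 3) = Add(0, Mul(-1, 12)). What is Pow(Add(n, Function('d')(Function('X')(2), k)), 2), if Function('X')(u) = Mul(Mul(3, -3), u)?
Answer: 1081600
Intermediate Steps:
Function('X')(u) = Mul(-9, u)
k = -15 (k = Add(-3, Add(0, Mul(-1, 12))) = Add(-3, Add(0, -12)) = Add(-3, -12) = -15)
Function('d')(W, U) = Mul(5, U, W)
Pow(Add(n, Function('d')(Function('X')(2), k)), 2) = Pow(Add(-310, Mul(5, -15, Mul(-9, 2))), 2) = Pow(Add(-310, Mul(5, -15, -18)), 2) = Pow(Add(-310, 1350), 2) = Pow(1040, 2) = 1081600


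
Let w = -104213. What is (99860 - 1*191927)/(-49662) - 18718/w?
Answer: 3508050529/1725142002 ≈ 2.0335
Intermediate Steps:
(99860 - 1*191927)/(-49662) - 18718/w = (99860 - 1*191927)/(-49662) - 18718/(-104213) = (99860 - 191927)*(-1/49662) - 18718*(-1/104213) = -92067*(-1/49662) + 18718/104213 = 30689/16554 + 18718/104213 = 3508050529/1725142002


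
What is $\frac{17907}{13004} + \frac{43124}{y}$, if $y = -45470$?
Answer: $\frac{126723397}{295645940} \approx 0.42863$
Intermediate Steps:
$\frac{17907}{13004} + \frac{43124}{y} = \frac{17907}{13004} + \frac{43124}{-45470} = 17907 \cdot \frac{1}{13004} + 43124 \left(- \frac{1}{45470}\right) = \frac{17907}{13004} - \frac{21562}{22735} = \frac{126723397}{295645940}$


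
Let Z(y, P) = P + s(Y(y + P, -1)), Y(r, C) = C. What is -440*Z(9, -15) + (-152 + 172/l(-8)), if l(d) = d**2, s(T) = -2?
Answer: 117291/16 ≈ 7330.7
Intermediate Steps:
Z(y, P) = -2 + P (Z(y, P) = P - 2 = -2 + P)
-440*Z(9, -15) + (-152 + 172/l(-8)) = -440*(-2 - 15) + (-152 + 172/((-8)**2)) = -440*(-17) + (-152 + 172/64) = 7480 + (-152 + 172*(1/64)) = 7480 + (-152 + 43/16) = 7480 - 2389/16 = 117291/16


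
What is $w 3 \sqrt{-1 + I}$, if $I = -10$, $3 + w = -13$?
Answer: $- 48 i \sqrt{11} \approx - 159.2 i$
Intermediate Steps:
$w = -16$ ($w = -3 - 13 = -16$)
$w 3 \sqrt{-1 + I} = \left(-16\right) 3 \sqrt{-1 - 10} = - 48 \sqrt{-11} = - 48 i \sqrt{11}$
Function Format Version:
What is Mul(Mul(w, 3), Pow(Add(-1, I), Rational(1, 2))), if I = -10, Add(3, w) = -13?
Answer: Mul(-48, I, Pow(11, Rational(1, 2))) ≈ Mul(-159.20, I)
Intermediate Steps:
w = -16 (w = Add(-3, -13) = -16)
Mul(Mul(w, 3), Pow(Add(-1, I), Rational(1, 2))) = Mul(Mul(-16, 3), Pow(Add(-1, -10), Rational(1, 2))) = Mul(-48, Pow(-11, Rational(1, 2))) = Mul(-48, Mul(I, Pow(11, Rational(1, 2)))) = Mul(-48, I, Pow(11, Rational(1, 2)))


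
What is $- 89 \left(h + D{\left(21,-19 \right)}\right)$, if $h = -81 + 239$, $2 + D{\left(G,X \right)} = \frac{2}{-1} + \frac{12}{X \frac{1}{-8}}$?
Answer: $- \frac{268958}{19} \approx -14156.0$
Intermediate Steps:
$D{\left(G,X \right)} = -4 - \frac{96}{X}$ ($D{\left(G,X \right)} = -2 + \left(\frac{2}{-1} + \frac{12}{X \frac{1}{-8}}\right) = -2 + \left(2 \left(-1\right) + \frac{12}{X \left(- \frac{1}{8}\right)}\right) = -2 - \left(2 - \frac{12}{\left(- \frac{1}{8}\right) X}\right) = -2 - \left(2 - 12 \left(- \frac{8}{X}\right)\right) = -2 - \left(2 + \frac{96}{X}\right) = -4 - \frac{96}{X}$)
$h = 158$
$- 89 \left(h + D{\left(21,-19 \right)}\right) = - 89 \left(158 - \left(4 + \frac{96}{-19}\right)\right) = - 89 \left(158 - - \frac{20}{19}\right) = - 89 \left(158 + \left(-4 + \frac{96}{19}\right)\right) = - 89 \left(158 + \frac{20}{19}\right) = \left(-89\right) \frac{3022}{19} = - \frac{268958}{19}$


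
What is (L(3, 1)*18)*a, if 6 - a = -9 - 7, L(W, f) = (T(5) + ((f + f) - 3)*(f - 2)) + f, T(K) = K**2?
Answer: 10692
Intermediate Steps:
L(W, f) = 25 + f + (-3 + 2*f)*(-2 + f) (L(W, f) = (5**2 + ((f + f) - 3)*(f - 2)) + f = (25 + (2*f - 3)*(-2 + f)) + f = (25 + (-3 + 2*f)*(-2 + f)) + f = 25 + f + (-3 + 2*f)*(-2 + f))
a = 22 (a = 6 - (-9 - 7) = 6 - 1*(-16) = 6 + 16 = 22)
(L(3, 1)*18)*a = ((31 - 6*1 + 2*1**2)*18)*22 = ((31 - 6 + 2*1)*18)*22 = ((31 - 6 + 2)*18)*22 = (27*18)*22 = 486*22 = 10692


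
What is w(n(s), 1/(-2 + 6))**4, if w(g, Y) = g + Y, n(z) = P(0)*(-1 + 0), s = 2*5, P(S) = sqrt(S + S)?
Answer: 1/256 ≈ 0.0039063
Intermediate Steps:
P(S) = sqrt(2)*sqrt(S) (P(S) = sqrt(2*S) = sqrt(2)*sqrt(S))
s = 10
n(z) = 0 (n(z) = (sqrt(2)*sqrt(0))*(-1 + 0) = (sqrt(2)*0)*(-1) = 0*(-1) = 0)
w(g, Y) = Y + g
w(n(s), 1/(-2 + 6))**4 = (1/(-2 + 6) + 0)**4 = (1/4 + 0)**4 = (1/4)**4 = 1/256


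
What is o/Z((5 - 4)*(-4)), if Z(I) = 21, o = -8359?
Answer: -8359/21 ≈ -398.05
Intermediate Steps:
o/Z((5 - 4)*(-4)) = -8359/21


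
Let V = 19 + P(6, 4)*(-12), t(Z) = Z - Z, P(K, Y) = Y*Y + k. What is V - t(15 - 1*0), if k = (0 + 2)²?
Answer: -221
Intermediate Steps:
k = 4 (k = 2² = 4)
P(K, Y) = 4 + Y² (P(K, Y) = Y*Y + 4 = Y² + 4 = 4 + Y²)
t(Z) = 0
V = -221 (V = 19 + (4 + 4²)*(-12) = 19 + (4 + 16)*(-12) = 19 + 20*(-12) = 19 - 240 = -221)
V - t(15 - 1*0) = -221 - 1*0 = -221 + 0 = -221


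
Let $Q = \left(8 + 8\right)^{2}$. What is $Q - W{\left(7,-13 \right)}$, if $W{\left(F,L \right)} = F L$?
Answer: $347$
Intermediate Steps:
$Q = 256$ ($Q = 16^{2} = 256$)
$Q - W{\left(7,-13 \right)} = 256 - 7 \left(-13\right) = 256 - -91 = 256 + 91 = 347$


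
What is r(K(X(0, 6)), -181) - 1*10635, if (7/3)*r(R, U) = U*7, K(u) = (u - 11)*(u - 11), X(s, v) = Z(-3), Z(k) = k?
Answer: -11178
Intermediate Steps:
X(s, v) = -3
K(u) = (-11 + u)**2 (K(u) = (-11 + u)*(-11 + u) = (-11 + u)**2)
r(R, U) = 3*U (r(R, U) = 3*(U*7)/7 = 3*(7*U)/7 = 3*U)
r(K(X(0, 6)), -181) - 1*10635 = 3*(-181) - 1*10635 = -543 - 10635 = -11178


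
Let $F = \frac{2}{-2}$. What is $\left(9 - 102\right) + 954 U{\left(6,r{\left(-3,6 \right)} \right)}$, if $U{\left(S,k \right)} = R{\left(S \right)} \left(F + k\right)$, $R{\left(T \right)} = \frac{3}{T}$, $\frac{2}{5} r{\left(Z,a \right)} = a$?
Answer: $6585$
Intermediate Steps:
$r{\left(Z,a \right)} = \frac{5 a}{2}$
$F = -1$ ($F = 2 \left(- \frac{1}{2}\right) = -1$)
$U{\left(S,k \right)} = \frac{3 \left(-1 + k\right)}{S}$ ($U{\left(S,k \right)} = \frac{3}{S} \left(-1 + k\right) = \frac{3 \left(-1 + k\right)}{S}$)
$\left(9 - 102\right) + 954 U{\left(6,r{\left(-3,6 \right)} \right)} = \left(9 - 102\right) + 954 \frac{3 \left(-1 + \frac{5}{2} \cdot 6\right)}{6} = \left(9 - 102\right) + 954 \cdot 3 \cdot \frac{1}{6} \left(-1 + 15\right) = -93 + 954 \cdot 3 \cdot \frac{1}{6} \cdot 14 = -93 + 954 \cdot 7 = -93 + 6678 = 6585$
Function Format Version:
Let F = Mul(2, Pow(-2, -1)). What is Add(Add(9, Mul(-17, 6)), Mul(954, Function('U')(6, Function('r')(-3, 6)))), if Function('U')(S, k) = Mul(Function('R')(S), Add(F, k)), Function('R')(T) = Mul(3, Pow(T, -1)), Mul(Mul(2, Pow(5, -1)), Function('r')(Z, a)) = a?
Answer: 6585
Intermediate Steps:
Function('r')(Z, a) = Mul(Rational(5, 2), a)
F = -1 (F = Mul(2, Rational(-1, 2)) = -1)
Function('U')(S, k) = Mul(3, Pow(S, -1), Add(-1, k)) (Function('U')(S, k) = Mul(Mul(3, Pow(S, -1)), Add(-1, k)) = Mul(3, Pow(S, -1), Add(-1, k)))
Add(Add(9, Mul(-17, 6)), Mul(954, Function('U')(6, Function('r')(-3, 6)))) = Add(Add(9, Mul(-17, 6)), Mul(954, Mul(3, Pow(6, -1), Add(-1, Mul(Rational(5, 2), 6))))) = Add(Add(9, -102), Mul(954, Mul(3, Rational(1, 6), Add(-1, 15)))) = Add(-93, Mul(954, Mul(3, Rational(1, 6), 14))) = Add(-93, Mul(954, 7)) = Add(-93, 6678) = 6585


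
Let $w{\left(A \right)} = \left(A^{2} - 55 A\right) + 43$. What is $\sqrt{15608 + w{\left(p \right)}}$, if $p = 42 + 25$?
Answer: $\sqrt{16455} \approx 128.28$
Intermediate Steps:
$p = 67$
$w{\left(A \right)} = 43 + A^{2} - 55 A$
$\sqrt{15608 + w{\left(p \right)}} = \sqrt{15608 + \left(43 + 67^{2} - 3685\right)} = \sqrt{15608 + \left(43 + 4489 - 3685\right)} = \sqrt{15608 + 847} = \sqrt{16455}$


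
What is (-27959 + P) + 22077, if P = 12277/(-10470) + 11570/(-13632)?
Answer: -69984078937/11893920 ≈ -5884.0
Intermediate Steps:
P = -24041497/11893920 (P = 12277*(-1/10470) + 11570*(-1/13632) = -12277/10470 - 5785/6816 = -24041497/11893920 ≈ -2.0213)
(-27959 + P) + 22077 = (-27959 - 24041497/11893920) + 22077 = -332566150777/11893920 + 22077 = -69984078937/11893920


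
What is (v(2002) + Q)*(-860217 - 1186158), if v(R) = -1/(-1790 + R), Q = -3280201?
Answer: 1423054522177875/212 ≈ 6.7125e+12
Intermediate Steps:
(v(2002) + Q)*(-860217 - 1186158) = (-1/(-1790 + 2002) - 3280201)*(-860217 - 1186158) = (-1/212 - 3280201)*(-2046375) = -695402613/212*(-2046375) = 1423054522177875/212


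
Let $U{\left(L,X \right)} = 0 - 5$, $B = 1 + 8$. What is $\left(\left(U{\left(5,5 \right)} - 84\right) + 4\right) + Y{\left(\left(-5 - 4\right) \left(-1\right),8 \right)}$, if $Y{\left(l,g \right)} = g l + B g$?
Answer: $59$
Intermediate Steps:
$B = 9$
$U{\left(L,X \right)} = -5$ ($U{\left(L,X \right)} = 0 - 5 = -5$)
$Y{\left(l,g \right)} = 9 g + g l$ ($Y{\left(l,g \right)} = g l + 9 g = 9 g + g l$)
$\left(\left(U{\left(5,5 \right)} - 84\right) + 4\right) + Y{\left(\left(-5 - 4\right) \left(-1\right),8 \right)} = \left(\left(-5 - 84\right) + 4\right) + 8 \left(9 + \left(-5 - 4\right) \left(-1\right)\right) = \left(-89 + 4\right) + 8 \left(9 - -9\right) = -85 + 8 \left(9 + 9\right) = -85 + 8 \cdot 18 = -85 + 144 = 59$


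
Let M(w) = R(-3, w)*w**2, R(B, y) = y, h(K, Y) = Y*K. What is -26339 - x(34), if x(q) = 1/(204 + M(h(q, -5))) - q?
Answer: -129231098779/4912796 ≈ -26305.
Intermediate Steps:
h(K, Y) = K*Y
M(w) = w**3 (M(w) = w*w**2 = w**3)
x(q) = 1/(204 - 125*q**3) - q (x(q) = 1/(204 + (q*(-5))**3) - q = 1/(204 + (-5*q)**3) - q = 1/(204 - 125*q**3) - q)
-26339 - x(34) = -26339 - (1 - 204*34 + 125*34**4)/(204 - 125*34**3) = -26339 - (1 - 6936 + 125*1336336)/(204 - 125*39304) = -26339 - (1 - 6936 + 167042000)/(204 - 4913000) = -26339 - 167035065/(-4912796) = -26339 - (-1)*167035065/4912796 = -26339 - 1*(-167035065/4912796) = -26339 + 167035065/4912796 = -129231098779/4912796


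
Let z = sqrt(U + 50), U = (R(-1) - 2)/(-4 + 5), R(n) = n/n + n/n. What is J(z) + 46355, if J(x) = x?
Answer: 46355 + 5*sqrt(2) ≈ 46362.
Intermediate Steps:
R(n) = 2 (R(n) = 1 + 1 = 2)
U = 0 (U = (2 - 2)/(-4 + 5) = 0/1 = 1*0 = 0)
z = 5*sqrt(2) (z = sqrt(0 + 50) = sqrt(50) = 5*sqrt(2) ≈ 7.0711)
J(z) + 46355 = 5*sqrt(2) + 46355 = 46355 + 5*sqrt(2)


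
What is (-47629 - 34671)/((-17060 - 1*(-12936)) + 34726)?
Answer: -41150/15301 ≈ -2.6894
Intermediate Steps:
(-47629 - 34671)/((-17060 - 1*(-12936)) + 34726) = -82300/((-17060 + 12936) + 34726) = -82300/(-4124 + 34726) = -82300/30602 = -82300*1/30602 = -41150/15301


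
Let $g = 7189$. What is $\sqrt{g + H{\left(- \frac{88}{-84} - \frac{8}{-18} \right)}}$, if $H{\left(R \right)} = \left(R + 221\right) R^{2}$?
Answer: $\frac{\sqrt{13450094665}}{1323} \approx 87.66$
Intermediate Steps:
$H{\left(R \right)} = R^{2} \left(221 + R\right)$ ($H{\left(R \right)} = \left(221 + R\right) R^{2} = R^{2} \left(221 + R\right)$)
$\sqrt{g + H{\left(- \frac{88}{-84} - \frac{8}{-18} \right)}} = \sqrt{7189 + \left(- \frac{88}{-84} - \frac{8}{-18}\right)^{2} \left(221 - \left(- \frac{22}{21} - \frac{4}{9}\right)\right)} = \sqrt{7189 + \left(\left(-88\right) \left(- \frac{1}{84}\right) - - \frac{4}{9}\right)^{2} \left(221 - - \frac{94}{63}\right)} = \sqrt{7189 + \left(\frac{22}{21} + \frac{4}{9}\right)^{2} \left(221 + \left(\frac{22}{21} + \frac{4}{9}\right)\right)} = \sqrt{7189 + \left(\frac{94}{63}\right)^{2} \left(221 + \frac{94}{63}\right)} = \sqrt{7189 + \frac{8836}{3969} \cdot \frac{14017}{63}} = \sqrt{7189 + \frac{123854212}{250047}} = \sqrt{\frac{1921442095}{250047}} = \frac{\sqrt{13450094665}}{1323}$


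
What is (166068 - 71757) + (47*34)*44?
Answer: 164623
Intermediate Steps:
(166068 - 71757) + (47*34)*44 = 94311 + 1598*44 = 94311 + 70312 = 164623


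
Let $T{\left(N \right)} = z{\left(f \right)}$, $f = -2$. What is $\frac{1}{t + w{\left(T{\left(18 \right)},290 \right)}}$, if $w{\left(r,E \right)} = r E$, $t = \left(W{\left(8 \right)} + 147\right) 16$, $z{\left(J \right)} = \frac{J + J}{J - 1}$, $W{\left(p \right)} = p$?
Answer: $\frac{3}{8600} \approx 0.00034884$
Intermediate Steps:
$z{\left(J \right)} = \frac{2 J}{-1 + J}$
$T{\left(N \right)} = \frac{4}{3}$ ($T{\left(N \right)} = 2 \left(-2\right) \frac{1}{-1 - 2} = 2 \left(-2\right) \frac{1}{-3} = 2 \left(-2\right) \left(- \frac{1}{3}\right) = \frac{4}{3}$)
$t = 2480$ ($t = \left(8 + 147\right) 16 = 155 \cdot 16 = 2480$)
$w{\left(r,E \right)} = E r$
$\frac{1}{t + w{\left(T{\left(18 \right)},290 \right)}} = \frac{1}{2480 + 290 \cdot \frac{4}{3}} = \frac{1}{2480 + \frac{1160}{3}} = \frac{1}{\frac{8600}{3}} = \frac{3}{8600}$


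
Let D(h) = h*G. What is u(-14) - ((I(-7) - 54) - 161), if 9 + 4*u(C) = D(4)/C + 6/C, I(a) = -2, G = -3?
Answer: 1504/7 ≈ 214.86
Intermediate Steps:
D(h) = -3*h (D(h) = h*(-3) = -3*h)
u(C) = -9/4 - 3/(2*C) (u(C) = -9/4 + ((-3*4)/C + 6/C)/4 = -9/4 + (-12/C + 6/C)/4 = -9/4 + (-6/C)/4 = -9/4 - 3/(2*C))
u(-14) - ((I(-7) - 54) - 161) = (¾)*(-2 - 3*(-14))/(-14) - ((-2 - 54) - 161) = (¾)*(-1/14)*(-2 + 42) - (-56 - 161) = (¾)*(-1/14)*40 - 1*(-217) = -15/7 + 217 = 1504/7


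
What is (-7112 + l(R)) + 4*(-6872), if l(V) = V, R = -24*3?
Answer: -34672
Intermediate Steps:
R = -72
(-7112 + l(R)) + 4*(-6872) = (-7112 - 72) + 4*(-6872) = -7184 - 27488 = -34672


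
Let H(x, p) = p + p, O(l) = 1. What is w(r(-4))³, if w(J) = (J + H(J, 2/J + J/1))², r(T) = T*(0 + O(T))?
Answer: 4826809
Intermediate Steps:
H(x, p) = 2*p
r(T) = T (r(T) = T*(0 + 1) = T*1 = T)
w(J) = (3*J + 4/J)² (w(J) = (J + 2*(2/J + J/1))² = (J + 2*(2/J + J*1))² = (J + 2*(2/J + J))² = (J + 2*(J + 2/J))² = (J + (2*J + 4/J))² = (3*J + 4/J)²)
w(r(-4))³ = ((4 + 3*(-4)²)²/(-4)²)³ = ((4 + 3*16)²/16)³ = ((4 + 48)²/16)³ = ((1/16)*52²)³ = ((1/16)*2704)³ = 169³ = 4826809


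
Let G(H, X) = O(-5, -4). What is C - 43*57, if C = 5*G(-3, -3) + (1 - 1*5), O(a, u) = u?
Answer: -2475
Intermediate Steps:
G(H, X) = -4
C = -24 (C = 5*(-4) + (1 - 1*5) = -20 + (1 - 5) = -20 - 4 = -24)
C - 43*57 = -24 - 43*57 = -24 - 2451 = -2475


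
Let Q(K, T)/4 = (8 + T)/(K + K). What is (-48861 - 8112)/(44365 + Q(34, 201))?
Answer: -968541/754414 ≈ -1.2838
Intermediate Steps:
Q(K, T) = 2*(8 + T)/K (Q(K, T) = 4*((8 + T)/(K + K)) = 4*((8 + T)/((2*K))) = 4*((8 + T)*(1/(2*K))) = 4*((8 + T)/(2*K)) = 2*(8 + T)/K)
(-48861 - 8112)/(44365 + Q(34, 201)) = (-48861 - 8112)/(44365 + 2*(8 + 201)/34) = -56973/(44365 + 2*(1/34)*209) = -56973/(44365 + 209/17) = -56973/754414/17 = -56973*17/754414 = -968541/754414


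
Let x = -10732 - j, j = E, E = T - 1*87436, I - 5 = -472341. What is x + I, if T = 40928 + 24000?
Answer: -460560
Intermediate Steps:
T = 64928
I = -472336 (I = 5 - 472341 = -472336)
E = -22508 (E = 64928 - 1*87436 = 64928 - 87436 = -22508)
j = -22508
x = 11776 (x = -10732 - 1*(-22508) = -10732 + 22508 = 11776)
x + I = 11776 - 472336 = -460560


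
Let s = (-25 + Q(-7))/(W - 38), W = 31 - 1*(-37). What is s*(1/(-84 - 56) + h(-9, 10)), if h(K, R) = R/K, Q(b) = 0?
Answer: 1409/1512 ≈ 0.93188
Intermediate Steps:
W = 68 (W = 31 + 37 = 68)
s = -⅚ (s = (-25 + 0)/(68 - 38) = -25/30 = -25*1/30 = -⅚ ≈ -0.83333)
s*(1/(-84 - 56) + h(-9, 10)) = -5*(1/(-84 - 56) + 10/(-9))/6 = -5*(1/(-140) + 10*(-⅑))/6 = -5*(-1/140 - 10/9)/6 = -⅚*(-1409/1260) = 1409/1512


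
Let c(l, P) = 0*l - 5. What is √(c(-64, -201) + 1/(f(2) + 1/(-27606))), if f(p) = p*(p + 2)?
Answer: I*√237770284763/220847 ≈ 2.2079*I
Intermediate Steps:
f(p) = p*(2 + p)
c(l, P) = -5 (c(l, P) = 0 - 5 = -5)
√(c(-64, -201) + 1/(f(2) + 1/(-27606))) = √(-5 + 1/(2*(2 + 2) + 1/(-27606))) = √(-5 + 1/(2*4 - 1/27606)) = √(-5 + 1/(8 - 1/27606)) = √(-5 + 1/(220847/27606)) = √(-5 + 27606/220847) = √(-1076629/220847) = I*√237770284763/220847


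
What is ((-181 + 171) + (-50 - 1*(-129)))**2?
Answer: 4761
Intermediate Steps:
((-181 + 171) + (-50 - 1*(-129)))**2 = (-10 + (-50 + 129))**2 = (-10 + 79)**2 = 69**2 = 4761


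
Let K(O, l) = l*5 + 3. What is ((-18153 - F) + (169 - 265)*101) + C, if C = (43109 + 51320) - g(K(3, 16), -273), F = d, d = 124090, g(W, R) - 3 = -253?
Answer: -57260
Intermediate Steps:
K(O, l) = 3 + 5*l (K(O, l) = 5*l + 3 = 3 + 5*l)
g(W, R) = -250 (g(W, R) = 3 - 253 = -250)
F = 124090
C = 94679 (C = (43109 + 51320) - 1*(-250) = 94429 + 250 = 94679)
((-18153 - F) + (169 - 265)*101) + C = ((-18153 - 1*124090) + (169 - 265)*101) + 94679 = ((-18153 - 124090) - 96*101) + 94679 = (-142243 - 9696) + 94679 = -151939 + 94679 = -57260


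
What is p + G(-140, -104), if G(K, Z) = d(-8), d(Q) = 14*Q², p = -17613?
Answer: -16717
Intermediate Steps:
G(K, Z) = 896 (G(K, Z) = 14*(-8)² = 14*64 = 896)
p + G(-140, -104) = -17613 + 896 = -16717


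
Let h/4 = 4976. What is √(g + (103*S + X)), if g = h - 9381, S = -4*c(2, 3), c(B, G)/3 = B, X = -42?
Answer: √8009 ≈ 89.493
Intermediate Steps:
h = 19904 (h = 4*4976 = 19904)
c(B, G) = 3*B
S = -24 (S = -12*2 = -4*6 = -24)
g = 10523 (g = 19904 - 9381 = 10523)
√(g + (103*S + X)) = √(10523 + (103*(-24) - 42)) = √(10523 + (-2472 - 42)) = √(10523 - 2514) = √8009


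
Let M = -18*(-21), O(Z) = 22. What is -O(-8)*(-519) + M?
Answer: 11796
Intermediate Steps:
M = 378
-O(-8)*(-519) + M = -1*22*(-519) + 378 = -22*(-519) + 378 = 11418 + 378 = 11796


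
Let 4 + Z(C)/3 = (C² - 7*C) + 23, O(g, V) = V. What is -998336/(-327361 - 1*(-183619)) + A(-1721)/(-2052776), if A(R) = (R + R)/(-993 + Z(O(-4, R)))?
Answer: 1523482062239287981/219353362579806048 ≈ 6.9453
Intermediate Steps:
Z(C) = 57 - 21*C + 3*C² (Z(C) = -12 + 3*((C² - 7*C) + 23) = -12 + 3*(23 + C² - 7*C) = -12 + (69 - 21*C + 3*C²) = 57 - 21*C + 3*C²)
A(R) = 2*R/(-936 - 21*R + 3*R²) (A(R) = (R + R)/(-993 + (57 - 21*R + 3*R²)) = (2*R)/(-936 - 21*R + 3*R²) = 2*R/(-936 - 21*R + 3*R²))
-998336/(-327361 - 1*(-183619)) + A(-1721)/(-2052776) = -998336/(-327361 - 1*(-183619)) + ((⅔)*(-1721)/(-312 + (-1721)² - 7*(-1721)))/(-2052776) = -998336/(-327361 + 183619) + ((⅔)*(-1721)/(-312 + 2961841 + 12047))*(-1/2052776) = -998336/(-143742) + ((⅔)*(-1721)/2973576)*(-1/2052776) = -998336*(-1/143742) + ((⅔)*(-1721)*(1/2973576))*(-1/2052776) = 499168/71871 - 1721/4460364*(-1/2052776) = 499168/71871 + 1721/9156128170464 = 1523482062239287981/219353362579806048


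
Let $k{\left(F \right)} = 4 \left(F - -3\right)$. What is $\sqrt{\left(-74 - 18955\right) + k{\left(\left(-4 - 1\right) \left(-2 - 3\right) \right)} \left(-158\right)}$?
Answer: $5 i \sqrt{1469} \approx 191.64 i$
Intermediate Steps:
$k{\left(F \right)} = 12 + 4 F$ ($k{\left(F \right)} = 4 \left(F + 3\right) = 4 \left(3 + F\right) = 12 + 4 F$)
$\sqrt{\left(-74 - 18955\right) + k{\left(\left(-4 - 1\right) \left(-2 - 3\right) \right)} \left(-158\right)} = \sqrt{\left(-74 - 18955\right) + \left(12 + 4 \left(-4 - 1\right) \left(-2 - 3\right)\right) \left(-158\right)} = \sqrt{-19029 + \left(12 + 4 \left(-4 - 1\right) \left(-5\right)\right) \left(-158\right)} = \sqrt{-19029 + \left(12 + 4 \left(\left(-5\right) \left(-5\right)\right)\right) \left(-158\right)} = \sqrt{-19029 + \left(12 + 4 \cdot 25\right) \left(-158\right)} = \sqrt{-19029 + \left(12 + 100\right) \left(-158\right)} = \sqrt{-19029 + 112 \left(-158\right)} = \sqrt{-19029 - 17696} = \sqrt{-36725} = 5 i \sqrt{1469}$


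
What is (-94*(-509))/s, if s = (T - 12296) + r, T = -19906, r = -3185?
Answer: -47846/35387 ≈ -1.3521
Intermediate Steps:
s = -35387 (s = (-19906 - 12296) - 3185 = -32202 - 3185 = -35387)
(-94*(-509))/s = -94*(-509)/(-35387) = 47846*(-1/35387) = -47846/35387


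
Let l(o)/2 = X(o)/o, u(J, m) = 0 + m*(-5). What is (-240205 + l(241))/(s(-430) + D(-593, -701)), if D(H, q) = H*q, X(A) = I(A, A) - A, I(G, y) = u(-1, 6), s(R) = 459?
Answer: -57889947/100292632 ≈ -0.57721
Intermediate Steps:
u(J, m) = -5*m (u(J, m) = 0 - 5*m = -5*m)
I(G, y) = -30 (I(G, y) = -5*6 = -30)
X(A) = -30 - A
l(o) = 2*(-30 - o)/o (l(o) = 2*((-30 - o)/o) = 2*(-30 - o)/o)
(-240205 + l(241))/(s(-430) + D(-593, -701)) = (-240205 + (-2 - 60/241))/(459 - 593*(-701)) = (-240205 + (-2 - 60*1/241))/(459 + 415693) = (-240205 + (-2 - 60/241))/416152 = (-240205 - 542/241)*(1/416152) = -57889947/241*1/416152 = -57889947/100292632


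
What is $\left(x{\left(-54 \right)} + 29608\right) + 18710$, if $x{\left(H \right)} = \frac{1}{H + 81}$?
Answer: $\frac{1304587}{27} \approx 48318.0$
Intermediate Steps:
$x{\left(H \right)} = \frac{1}{81 + H}$
$\left(x{\left(-54 \right)} + 29608\right) + 18710 = \left(\frac{1}{81 - 54} + 29608\right) + 18710 = \left(\frac{1}{27} + 29608\right) + 18710 = \frac{799417}{27} + 18710 = \frac{1304587}{27}$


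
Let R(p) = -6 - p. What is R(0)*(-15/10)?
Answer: 9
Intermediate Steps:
R(0)*(-15/10) = (-6 - 1*0)*(-15/10) = (-6 + 0)*(-15*1/10) = -6*(-3/2) = 9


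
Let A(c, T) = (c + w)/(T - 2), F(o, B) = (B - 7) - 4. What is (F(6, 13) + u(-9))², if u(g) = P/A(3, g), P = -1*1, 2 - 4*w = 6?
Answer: 225/4 ≈ 56.250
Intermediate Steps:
w = -1 (w = ½ - ¼*6 = ½ - 3/2 = -1)
F(o, B) = -11 + B (F(o, B) = (-7 + B) - 4 = -11 + B)
P = -1
A(c, T) = (-1 + c)/(-2 + T) (A(c, T) = (c - 1)/(T - 2) = (-1 + c)/(-2 + T))
u(g) = 1 - g/2 (u(g) = -1/((-1 + 3)/(-2 + g)) = -1/(2/(-2 + g)) = -(-1 + g/2) = 1 - g/2)
(F(6, 13) + u(-9))² = ((-11 + 13) + (1 - ½*(-9)))² = (2 + (1 + 9/2))² = (2 + 11/2)² = (15/2)² = 225/4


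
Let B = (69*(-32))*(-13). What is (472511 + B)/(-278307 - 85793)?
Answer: -9113/6620 ≈ -1.3766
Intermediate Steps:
B = 28704 (B = -2208*(-13) = 28704)
(472511 + B)/(-278307 - 85793) = (472511 + 28704)/(-278307 - 85793) = 501215/(-364100) = 501215*(-1/364100) = -9113/6620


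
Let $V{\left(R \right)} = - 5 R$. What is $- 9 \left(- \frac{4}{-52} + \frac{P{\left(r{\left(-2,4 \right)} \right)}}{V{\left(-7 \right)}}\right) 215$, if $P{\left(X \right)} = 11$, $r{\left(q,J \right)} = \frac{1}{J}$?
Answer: $- \frac{68886}{91} \approx -756.99$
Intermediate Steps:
$- 9 \left(- \frac{4}{-52} + \frac{P{\left(r{\left(-2,4 \right)} \right)}}{V{\left(-7 \right)}}\right) 215 = - 9 \left(- \frac{4}{-52} + \frac{11}{\left(-5\right) \left(-7\right)}\right) 215 = - 9 \left(\left(-4\right) \left(- \frac{1}{52}\right) + \frac{11}{35}\right) 215 = - 9 \left(\frac{1}{13} + 11 \cdot \frac{1}{35}\right) 215 = - 9 \left(\frac{1}{13} + \frac{11}{35}\right) 215 = \left(-9\right) \frac{178}{455} \cdot 215 = \left(- \frac{1602}{455}\right) 215 = - \frac{68886}{91}$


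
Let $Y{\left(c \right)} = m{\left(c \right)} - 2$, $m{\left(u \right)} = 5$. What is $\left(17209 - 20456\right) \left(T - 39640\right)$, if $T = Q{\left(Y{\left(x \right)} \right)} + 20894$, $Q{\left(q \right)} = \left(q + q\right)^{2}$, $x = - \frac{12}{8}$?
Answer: $60751370$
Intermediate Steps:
$x = - \frac{3}{2}$ ($x = \left(-12\right) \frac{1}{8} = - \frac{3}{2} \approx -1.5$)
$Y{\left(c \right)} = 3$ ($Y{\left(c \right)} = 5 - 2 = 3$)
$Q{\left(q \right)} = 4 q^{2}$ ($Q{\left(q \right)} = \left(2 q\right)^{2} = 4 q^{2}$)
$T = 20930$ ($T = 4 \cdot 3^{2} + 20894 = 4 \cdot 9 + 20894 = 36 + 20894 = 20930$)
$\left(17209 - 20456\right) \left(T - 39640\right) = \left(17209 - 20456\right) \left(20930 - 39640\right) = \left(-3247\right) \left(-18710\right) = 60751370$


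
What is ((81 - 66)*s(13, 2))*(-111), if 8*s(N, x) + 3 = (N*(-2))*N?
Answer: 567765/8 ≈ 70971.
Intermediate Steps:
s(N, x) = -3/8 - N**2/4 (s(N, x) = -3/8 + ((N*(-2))*N)/8 = -3/8 + ((-2*N)*N)/8 = -3/8 + (-2*N**2)/8 = -3/8 - N**2/4)
((81 - 66)*s(13, 2))*(-111) = ((81 - 66)*(-3/8 - 1/4*13**2))*(-111) = (15*(-3/8 - 1/4*169))*(-111) = (15*(-3/8 - 169/4))*(-111) = (15*(-341/8))*(-111) = -5115/8*(-111) = 567765/8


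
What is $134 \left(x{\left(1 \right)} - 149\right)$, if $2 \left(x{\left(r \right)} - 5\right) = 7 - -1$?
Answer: $-18760$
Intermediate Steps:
$x{\left(r \right)} = 9$ ($x{\left(r \right)} = 5 + \frac{7 - -1}{2} = 5 + \frac{7 + 1}{2} = 5 + \frac{1}{2} \cdot 8 = 5 + 4 = 9$)
$134 \left(x{\left(1 \right)} - 149\right) = 134 \left(9 - 149\right) = 134 \left(-140\right) = -18760$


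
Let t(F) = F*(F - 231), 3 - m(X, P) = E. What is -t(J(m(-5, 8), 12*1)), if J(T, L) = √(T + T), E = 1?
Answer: 458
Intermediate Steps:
m(X, P) = 2 (m(X, P) = 3 - 1*1 = 3 - 1 = 2)
J(T, L) = √2*√T (J(T, L) = √(2*T) = √2*√T)
t(F) = F*(-231 + F)
-t(J(m(-5, 8), 12*1)) = -√2*√2*(-231 + √2*√2) = -2*(-231 + 2) = -2*(-229) = -1*(-458) = 458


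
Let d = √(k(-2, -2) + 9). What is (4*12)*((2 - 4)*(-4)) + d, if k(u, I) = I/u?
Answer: 384 + √10 ≈ 387.16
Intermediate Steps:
d = √10 (d = √(-2/(-2) + 9) = √(-2*(-½) + 9) = √(1 + 9) = √10 ≈ 3.1623)
(4*12)*((2 - 4)*(-4)) + d = (4*12)*((2 - 4)*(-4)) + √10 = 48*(-2*(-4)) + √10 = 48*8 + √10 = 384 + √10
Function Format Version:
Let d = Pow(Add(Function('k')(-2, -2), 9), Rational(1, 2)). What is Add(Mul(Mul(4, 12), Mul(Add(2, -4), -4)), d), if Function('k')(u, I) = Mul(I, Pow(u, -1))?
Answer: Add(384, Pow(10, Rational(1, 2))) ≈ 387.16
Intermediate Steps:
d = Pow(10, Rational(1, 2)) (d = Pow(Add(Mul(-2, Pow(-2, -1)), 9), Rational(1, 2)) = Pow(Add(Mul(-2, Rational(-1, 2)), 9), Rational(1, 2)) = Pow(Add(1, 9), Rational(1, 2)) = Pow(10, Rational(1, 2)) ≈ 3.1623)
Add(Mul(Mul(4, 12), Mul(Add(2, -4), -4)), d) = Add(Mul(Mul(4, 12), Mul(Add(2, -4), -4)), Pow(10, Rational(1, 2))) = Add(Mul(48, Mul(-2, -4)), Pow(10, Rational(1, 2))) = Add(Mul(48, 8), Pow(10, Rational(1, 2))) = Add(384, Pow(10, Rational(1, 2)))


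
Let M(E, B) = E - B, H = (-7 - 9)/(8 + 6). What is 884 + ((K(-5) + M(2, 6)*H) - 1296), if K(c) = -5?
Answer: -2887/7 ≈ -412.43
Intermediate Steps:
H = -8/7 (H = -16/14 = -16*1/14 = -8/7 ≈ -1.1429)
884 + ((K(-5) + M(2, 6)*H) - 1296) = 884 + ((-5 + (2 - 1*6)*(-8/7)) - 1296) = 884 + ((-5 + (2 - 6)*(-8/7)) - 1296) = 884 + ((-5 - 4*(-8/7)) - 1296) = 884 + ((-5 + 32/7) - 1296) = 884 + (-3/7 - 1296) = 884 - 9075/7 = -2887/7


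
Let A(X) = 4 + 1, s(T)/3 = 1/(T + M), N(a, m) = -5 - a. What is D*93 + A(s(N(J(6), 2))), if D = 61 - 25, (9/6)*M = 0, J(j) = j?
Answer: 3353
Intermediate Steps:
M = 0 (M = (⅔)*0 = 0)
s(T) = 3/T (s(T) = 3/(T + 0) = 3/T)
D = 36
A(X) = 5
D*93 + A(s(N(J(6), 2))) = 36*93 + 5 = 3348 + 5 = 3353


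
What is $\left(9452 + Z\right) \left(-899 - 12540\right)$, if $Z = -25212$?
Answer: $211798640$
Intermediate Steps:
$\left(9452 + Z\right) \left(-899 - 12540\right) = \left(9452 - 25212\right) \left(-899 - 12540\right) = \left(-15760\right) \left(-13439\right) = 211798640$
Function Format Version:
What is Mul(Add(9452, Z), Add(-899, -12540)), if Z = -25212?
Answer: 211798640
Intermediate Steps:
Mul(Add(9452, Z), Add(-899, -12540)) = Mul(Add(9452, -25212), Add(-899, -12540)) = Mul(-15760, -13439) = 211798640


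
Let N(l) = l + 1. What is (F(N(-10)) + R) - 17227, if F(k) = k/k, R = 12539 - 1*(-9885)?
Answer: 5198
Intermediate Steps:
N(l) = 1 + l
R = 22424 (R = 12539 + 9885 = 22424)
F(k) = 1
(F(N(-10)) + R) - 17227 = (1 + 22424) - 17227 = 22425 - 17227 = 5198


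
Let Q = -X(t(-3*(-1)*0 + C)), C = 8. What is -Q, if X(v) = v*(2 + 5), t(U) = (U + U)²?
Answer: 1792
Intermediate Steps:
t(U) = 4*U² (t(U) = (2*U)² = 4*U²)
X(v) = 7*v (X(v) = v*7 = 7*v)
Q = -1792 (Q = -7*4*(-3*(-1)*0 + 8)² = -7*4*(3*0 + 8)² = -7*4*(0 + 8)² = -7*4*8² = -7*4*64 = -7*256 = -1*1792 = -1792)
-Q = -1*(-1792) = 1792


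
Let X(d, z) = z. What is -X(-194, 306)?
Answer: -306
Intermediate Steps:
-X(-194, 306) = -1*306 = -306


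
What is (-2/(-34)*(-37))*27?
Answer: -999/17 ≈ -58.765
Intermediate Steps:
(-2/(-34)*(-37))*27 = (-2*(-1/34)*(-37))*27 = ((1/17)*(-37))*27 = -37/17*27 = -999/17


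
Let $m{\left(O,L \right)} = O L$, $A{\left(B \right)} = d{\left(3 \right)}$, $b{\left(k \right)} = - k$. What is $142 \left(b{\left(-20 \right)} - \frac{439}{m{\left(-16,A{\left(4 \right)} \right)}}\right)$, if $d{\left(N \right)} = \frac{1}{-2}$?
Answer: $- \frac{19809}{4} \approx -4952.3$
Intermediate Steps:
$d{\left(N \right)} = - \frac{1}{2}$
$A{\left(B \right)} = - \frac{1}{2}$
$m{\left(O,L \right)} = L O$
$142 \left(b{\left(-20 \right)} - \frac{439}{m{\left(-16,A{\left(4 \right)} \right)}}\right) = 142 \left(\left(-1\right) \left(-20\right) - \frac{439}{\left(- \frac{1}{2}\right) \left(-16\right)}\right) = 142 \left(20 - \frac{439}{8}\right) = 142 \left(- \frac{279}{8}\right) = - \frac{19809}{4}$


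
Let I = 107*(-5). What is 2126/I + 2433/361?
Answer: 534169/193135 ≈ 2.7658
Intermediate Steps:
I = -535
2126/I + 2433/361 = 2126/(-535) + 2433/361 = 2126*(-1/535) + 2433*(1/361) = -2126/535 + 2433/361 = 534169/193135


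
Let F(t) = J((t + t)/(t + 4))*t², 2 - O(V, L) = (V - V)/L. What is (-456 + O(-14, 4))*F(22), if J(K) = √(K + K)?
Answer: -439472*√143/13 ≈ -4.0426e+5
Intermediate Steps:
O(V, L) = 2 (O(V, L) = 2 - (V - V)/L = 2 - 0/L = 2 - 1*0 = 2 + 0 = 2)
J(K) = √2*√K (J(K) = √(2*K) = √2*√K)
F(t) = 2*t²*√(t/(4 + t)) (F(t) = (√2*√((t + t)/(t + 4)))*t² = (√2*√((2*t)/(4 + t)))*t² = (√2*√(2*t/(4 + t)))*t² = (√2*(√2*√(t/(4 + t))))*t² = (2*√(t/(4 + t)))*t² = 2*t²*√(t/(4 + t)))
(-456 + O(-14, 4))*F(22) = (-456 + 2)*(2*22²*√(22/(4 + 22))) = -908*484*√(22/26) = -908*484*√(22*(1/26)) = -908*484*√(11/13) = -908*484*√143/13 = -439472*√143/13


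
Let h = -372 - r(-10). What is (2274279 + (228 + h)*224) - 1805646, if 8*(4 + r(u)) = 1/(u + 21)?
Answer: 4809975/11 ≈ 4.3727e+5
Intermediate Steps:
r(u) = -4 + 1/(8*(21 + u)) (r(u) = -4 + 1/(8*(u + 21)) = -4 + 1/(8*(21 + u)))
h = -32385/88 (h = -372 - (-671 - 32*(-10))/(8*(21 - 10)) = -372 - (-671 + 320)/(8*11) = -372 - (-351)/(8*11) = -372 - 1*(-351/88) = -372 + 351/88 = -32385/88 ≈ -368.01)
(2274279 + (228 + h)*224) - 1805646 = (2274279 + (228 - 32385/88)*224) - 1805646 = (2274279 - 12321/88*224) - 1805646 = (2274279 - 344988/11) - 1805646 = 24672081/11 - 1805646 = 4809975/11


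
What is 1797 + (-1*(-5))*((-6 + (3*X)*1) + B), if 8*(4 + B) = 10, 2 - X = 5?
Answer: 6833/4 ≈ 1708.3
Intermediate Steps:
X = -3 (X = 2 - 1*5 = 2 - 5 = -3)
B = -11/4 (B = -4 + (⅛)*10 = -4 + 5/4 = -11/4 ≈ -2.7500)
1797 + (-1*(-5))*((-6 + (3*X)*1) + B) = 1797 + (-1*(-5))*((-6 + (3*(-3))*1) - 11/4) = 1797 + 5*((-6 - 9*1) - 11/4) = 1797 + 5*((-6 - 9) - 11/4) = 1797 + 5*(-15 - 11/4) = 1797 + 5*(-71/4) = 1797 - 355/4 = 6833/4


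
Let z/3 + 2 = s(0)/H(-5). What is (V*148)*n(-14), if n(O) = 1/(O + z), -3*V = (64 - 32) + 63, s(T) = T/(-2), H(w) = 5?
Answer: 703/3 ≈ 234.33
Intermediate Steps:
s(T) = -T/2 (s(T) = T*(-½) = -T/2)
V = -95/3 (V = -((64 - 32) + 63)/3 = -(32 + 63)/3 = -⅓*95 = -95/3 ≈ -31.667)
z = -6 (z = -6 + 3*(-½*0/5) = -6 + 3*(0*(⅕)) = -6 + 3*0 = -6 + 0 = -6)
n(O) = 1/(-6 + O) (n(O) = 1/(O - 6) = 1/(-6 + O))
(V*148)*n(-14) = (-95/3*148)/(-6 - 14) = -14060/3/(-20) = -14060/3*(-1/20) = 703/3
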